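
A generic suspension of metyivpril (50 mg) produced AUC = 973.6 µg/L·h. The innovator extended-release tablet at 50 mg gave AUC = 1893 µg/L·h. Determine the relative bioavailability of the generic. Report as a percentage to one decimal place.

F_rel = 51.4%

F_rel = (AUC_test/D_test) / (AUC_ref/D_ref)
      = (973.6/50) / (1893/50)
      = 19.472 / 37.86 = 0.5143 = 51.43%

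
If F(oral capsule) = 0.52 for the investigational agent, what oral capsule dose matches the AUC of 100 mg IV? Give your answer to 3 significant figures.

For equal systemic exposure: F × D_ev = D_iv
D_ev = D_iv / F = 100 / 0.52 = 192.308 mg

D_oral = 192 mg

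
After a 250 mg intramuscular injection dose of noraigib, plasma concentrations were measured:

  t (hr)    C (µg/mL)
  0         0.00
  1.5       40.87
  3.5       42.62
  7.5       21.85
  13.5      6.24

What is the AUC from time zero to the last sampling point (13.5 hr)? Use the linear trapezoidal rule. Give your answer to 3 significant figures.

AUC = 327 µg/mL·hr

Trapezoidal AUC_0→13.5:
  [0→1.5]: (0.00+40.87)/2 × 1.5 = 30.6525
  [1.5→3.5]: (40.87+42.62)/2 × 2 = 83.49
  [3.5→7.5]: (42.62+21.85)/2 × 4 = 128.94
  [7.5→13.5]: (21.85+6.24)/2 × 6 = 84.27
  Sum = 327.3525 µg/mL·hr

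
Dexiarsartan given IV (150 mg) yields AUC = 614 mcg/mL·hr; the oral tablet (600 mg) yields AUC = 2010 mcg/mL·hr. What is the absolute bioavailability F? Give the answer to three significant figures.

F = (AUC_ev / D_ev) / (AUC_iv / D_iv)
  = (2010/600) / (614/150)
  = 3.35 / 4.09333 = 0.8184

F = 0.818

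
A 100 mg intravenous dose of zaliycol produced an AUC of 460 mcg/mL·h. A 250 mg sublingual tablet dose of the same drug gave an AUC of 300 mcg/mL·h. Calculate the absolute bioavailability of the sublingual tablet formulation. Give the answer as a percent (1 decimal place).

F = (AUC_ev / D_ev) / (AUC_iv / D_iv)
  = (300/250) / (460/100)
  = 1.2 / 4.6 = 0.2609
  = 26.09%

F = 26.1%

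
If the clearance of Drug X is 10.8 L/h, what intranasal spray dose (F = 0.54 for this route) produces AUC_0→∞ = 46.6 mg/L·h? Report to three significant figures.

Dose = 932 mg

Dose = CL × AUC_0→∞ / F
     = 10.8 × 46.6 / 0.54 = 932 mg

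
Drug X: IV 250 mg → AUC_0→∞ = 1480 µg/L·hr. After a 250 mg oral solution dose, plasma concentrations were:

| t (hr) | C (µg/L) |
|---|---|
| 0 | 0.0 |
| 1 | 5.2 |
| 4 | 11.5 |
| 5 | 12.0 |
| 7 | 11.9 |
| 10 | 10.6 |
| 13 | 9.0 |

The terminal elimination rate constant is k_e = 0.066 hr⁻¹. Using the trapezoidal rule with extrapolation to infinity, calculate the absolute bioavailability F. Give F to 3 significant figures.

F = 0.178

Trapezoidal AUC_0→13 (oral solution):
  [0→1]: (0.0+5.2)/2 × 1 = 2.6
  [1→4]: (5.2+11.5)/2 × 3 = 25.05
  [4→5]: (11.5+12.0)/2 × 1 = 11.75
  [5→7]: (12.0+11.9)/2 × 2 = 23.9
  [7→10]: (11.9+10.6)/2 × 3 = 33.75
  [10→13]: (10.6+9.0)/2 × 3 = 29.4
  Sum = 126.45 µg/L·hr
Tail: C_last/k_e = 9.0/0.066 = 136.364
AUC_0→∞ (oral solution) = 126.45 + 136.364 = 262.814 µg/L·hr
F = (AUC_ev/D_ev)/(AUC_iv/D_iv) = (262.814/250)/(1480/250) = 1.051256/5.92 = 0.1776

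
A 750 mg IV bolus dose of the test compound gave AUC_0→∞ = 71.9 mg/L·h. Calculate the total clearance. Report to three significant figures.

CL = 10.4 L/h

CL = Dose_iv / AUC_0→∞
   = 750 / 71.9 = 10.4312 L/h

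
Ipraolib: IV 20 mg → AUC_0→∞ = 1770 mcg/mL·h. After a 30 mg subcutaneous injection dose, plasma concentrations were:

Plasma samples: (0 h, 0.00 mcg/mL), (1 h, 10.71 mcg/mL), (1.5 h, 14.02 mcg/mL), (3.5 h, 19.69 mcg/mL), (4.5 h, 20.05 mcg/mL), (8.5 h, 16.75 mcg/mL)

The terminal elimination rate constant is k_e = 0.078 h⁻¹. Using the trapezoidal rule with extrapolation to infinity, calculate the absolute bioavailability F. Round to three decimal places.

F = 0.133

Trapezoidal AUC_0→8.5 (subcutaneous injection):
  [0→1]: (0.00+10.71)/2 × 1 = 5.355
  [1→1.5]: (10.71+14.02)/2 × 0.5 = 6.1825
  [1.5→3.5]: (14.02+19.69)/2 × 2 = 33.71
  [3.5→4.5]: (19.69+20.05)/2 × 1 = 19.87
  [4.5→8.5]: (20.05+16.75)/2 × 4 = 73.6
  Sum = 138.7175 mcg/mL·h
Tail: C_last/k_e = 16.75/0.078 = 214.744
AUC_0→∞ (subcutaneous injection) = 138.7175 + 214.744 = 353.4615 mcg/mL·h
F = (AUC_ev/D_ev)/(AUC_iv/D_iv) = (353.4615/30)/(1770/20) = 11.78205/88.5 = 0.1331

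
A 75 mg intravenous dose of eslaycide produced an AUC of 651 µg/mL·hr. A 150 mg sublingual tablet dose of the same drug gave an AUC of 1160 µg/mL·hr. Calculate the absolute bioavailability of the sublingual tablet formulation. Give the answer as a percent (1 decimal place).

F = 89.1%

F = (AUC_ev / D_ev) / (AUC_iv / D_iv)
  = (1160/150) / (651/75)
  = 7.73333 / 8.68 = 0.8909
  = 89.09%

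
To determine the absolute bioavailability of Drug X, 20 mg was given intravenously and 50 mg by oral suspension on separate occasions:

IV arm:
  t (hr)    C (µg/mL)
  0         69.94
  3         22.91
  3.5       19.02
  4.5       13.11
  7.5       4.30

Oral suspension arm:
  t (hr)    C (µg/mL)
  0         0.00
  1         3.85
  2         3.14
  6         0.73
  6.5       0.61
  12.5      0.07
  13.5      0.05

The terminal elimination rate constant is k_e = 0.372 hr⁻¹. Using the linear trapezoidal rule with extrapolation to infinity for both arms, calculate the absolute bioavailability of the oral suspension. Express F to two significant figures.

Trapezoidal AUC_0→7.5 (IV):
  [0→3]: (69.94+22.91)/2 × 3 = 139.275
  [3→3.5]: (22.91+19.02)/2 × 0.5 = 10.4825
  [3.5→4.5]: (19.02+13.11)/2 × 1 = 16.065
  [4.5→7.5]: (13.11+4.30)/2 × 3 = 26.115
  Sum = 191.9375 µg/mL·hr
IV tail: 4.30/0.372 = 11.559; AUC_iv,0→∞ = 191.9375 + 11.559 = 203.4965 µg/mL·hr
Trapezoidal AUC_0→13.5 (oral suspension):
  [0→1]: (0.00+3.85)/2 × 1 = 1.925
  [1→2]: (3.85+3.14)/2 × 1 = 3.495
  [2→6]: (3.14+0.73)/2 × 4 = 7.74
  [6→6.5]: (0.73+0.61)/2 × 0.5 = 0.335
  [6.5→12.5]: (0.61+0.07)/2 × 6 = 2.04
  [12.5→13.5]: (0.07+0.05)/2 × 1 = 0.06
  Sum = 15.595 µg/mL·hr
oral suspension tail: 0.05/0.372 = 0.134; AUC_ev,0→∞ = 15.595 + 0.134 = 15.729 µg/mL·hr
F = (AUC_ev/D_ev)/(AUC_iv/D_iv) = (15.729/50)/(203.4965/20) = 0.31458/10.174825 = 0.0309

F = 0.031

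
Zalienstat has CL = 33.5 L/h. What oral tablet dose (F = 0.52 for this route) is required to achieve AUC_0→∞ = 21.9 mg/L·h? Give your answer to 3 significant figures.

Dose = 1410 mg

Dose = CL × AUC_0→∞ / F
     = 33.5 × 21.9 / 0.52 = 1410.87 mg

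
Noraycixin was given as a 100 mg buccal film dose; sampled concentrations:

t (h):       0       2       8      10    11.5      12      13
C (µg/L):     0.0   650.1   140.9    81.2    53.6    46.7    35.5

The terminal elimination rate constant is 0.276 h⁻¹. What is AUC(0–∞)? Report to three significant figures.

AUC = 3540 µg/L·h

Trapezoidal AUC_0→13:
  [0→2]: (0.0+650.1)/2 × 2 = 650.1
  [2→8]: (650.1+140.9)/2 × 6 = 2373.0
  [8→10]: (140.9+81.2)/2 × 2 = 222.1
  [10→11.5]: (81.2+53.6)/2 × 1.5 = 101.1
  [11.5→12]: (53.6+46.7)/2 × 0.5 = 25.075
  [12→13]: (46.7+35.5)/2 × 1 = 41.1
  Sum = 3412.475 µg/L·h
Extrapolated tail: C_last / k_e = 35.5 / 0.276 = 128.623
AUC_0→∞ = 3412.475 + 128.623 = 3541.098 µg/L·h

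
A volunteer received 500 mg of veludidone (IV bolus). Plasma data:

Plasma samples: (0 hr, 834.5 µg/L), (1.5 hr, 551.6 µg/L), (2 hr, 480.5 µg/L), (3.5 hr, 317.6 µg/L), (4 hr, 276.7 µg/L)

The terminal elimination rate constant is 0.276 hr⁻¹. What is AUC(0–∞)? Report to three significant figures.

Trapezoidal AUC_0→4:
  [0→1.5]: (834.5+551.6)/2 × 1.5 = 1039.575
  [1.5→2]: (551.6+480.5)/2 × 0.5 = 258.025
  [2→3.5]: (480.5+317.6)/2 × 1.5 = 598.575
  [3.5→4]: (317.6+276.7)/2 × 0.5 = 148.575
  Sum = 2044.75 µg/L·hr
Extrapolated tail: C_last / k_e = 276.7 / 0.276 = 1002.536
AUC_0→∞ = 2044.75 + 1002.536 = 3047.286 µg/L·hr

AUC = 3050 µg/L·hr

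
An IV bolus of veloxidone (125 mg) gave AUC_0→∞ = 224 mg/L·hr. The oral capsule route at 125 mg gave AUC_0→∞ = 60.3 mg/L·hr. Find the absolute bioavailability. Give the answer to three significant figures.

F = 0.269

F = (AUC_ev / D_ev) / (AUC_iv / D_iv)
  = (60.3/125) / (224/125)
  = 0.4824 / 1.792 = 0.2692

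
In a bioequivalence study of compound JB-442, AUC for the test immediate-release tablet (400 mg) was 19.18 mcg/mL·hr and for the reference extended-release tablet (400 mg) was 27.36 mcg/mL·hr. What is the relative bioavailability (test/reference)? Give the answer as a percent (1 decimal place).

F_rel = 70.1%

F_rel = (AUC_test/D_test) / (AUC_ref/D_ref)
      = (19.18/400) / (27.36/400)
      = 0.04795 / 0.0684 = 0.7010 = 70.10%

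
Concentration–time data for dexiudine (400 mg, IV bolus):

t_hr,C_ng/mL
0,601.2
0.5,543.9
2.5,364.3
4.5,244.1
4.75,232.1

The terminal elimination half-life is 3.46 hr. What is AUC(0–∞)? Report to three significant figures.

Trapezoidal AUC_0→4.75:
  [0→0.5]: (601.2+543.9)/2 × 0.5 = 286.275
  [0.5→2.5]: (543.9+364.3)/2 × 2 = 908.2
  [2.5→4.5]: (364.3+244.1)/2 × 2 = 608.4
  [4.5→4.75]: (244.1+232.1)/2 × 0.25 = 59.525
  Sum = 1862.4 ng/mL·hr
k_e = ln2 / t½ = 0.693147 / 3.46 = 0.2003 hr^-1
Extrapolated tail: C_last / k_e = 232.1 / 0.2003 = 1158.762
AUC_0→∞ = 1862.4 + 1158.762 = 3021.162 ng/mL·hr

AUC = 3020 ng/mL·hr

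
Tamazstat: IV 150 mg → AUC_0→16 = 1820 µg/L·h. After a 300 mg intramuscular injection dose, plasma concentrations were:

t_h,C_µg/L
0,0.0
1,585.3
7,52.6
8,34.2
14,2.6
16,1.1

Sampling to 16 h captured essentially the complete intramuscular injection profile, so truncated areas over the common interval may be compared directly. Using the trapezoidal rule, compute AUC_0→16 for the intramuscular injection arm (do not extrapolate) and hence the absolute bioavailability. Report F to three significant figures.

Trapezoidal AUC_0→16 (intramuscular injection):
  [0→1]: (0.0+585.3)/2 × 1 = 292.65
  [1→7]: (585.3+52.6)/2 × 6 = 1913.7
  [7→8]: (52.6+34.2)/2 × 1 = 43.4
  [8→14]: (34.2+2.6)/2 × 6 = 110.4
  [14→16]: (2.6+1.1)/2 × 2 = 3.7
  Sum = 2363.85 µg/L·h
F = (AUC_ev/D_ev)/(AUC_iv/D_iv) = (2363.85/300)/(1820/150) = 7.8795/12.1333 = 0.6494

F = 0.649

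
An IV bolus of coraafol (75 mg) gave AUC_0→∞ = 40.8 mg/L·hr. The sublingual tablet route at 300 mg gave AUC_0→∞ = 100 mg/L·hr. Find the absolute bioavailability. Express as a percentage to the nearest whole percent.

F = 61%

F = (AUC_ev / D_ev) / (AUC_iv / D_iv)
  = (100/300) / (40.8/75)
  = 0.333333 / 0.544 = 0.6127
  = 61.27%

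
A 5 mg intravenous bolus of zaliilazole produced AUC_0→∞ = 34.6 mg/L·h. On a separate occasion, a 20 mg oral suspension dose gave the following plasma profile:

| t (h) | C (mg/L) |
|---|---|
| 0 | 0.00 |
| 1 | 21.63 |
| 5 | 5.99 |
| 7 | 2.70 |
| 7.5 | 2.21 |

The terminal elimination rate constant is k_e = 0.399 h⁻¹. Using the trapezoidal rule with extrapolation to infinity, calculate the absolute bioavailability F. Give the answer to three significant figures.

F = 0.589

Trapezoidal AUC_0→7.5 (oral suspension):
  [0→1]: (0.00+21.63)/2 × 1 = 10.815
  [1→5]: (21.63+5.99)/2 × 4 = 55.24
  [5→7]: (5.99+2.70)/2 × 2 = 8.69
  [7→7.5]: (2.70+2.21)/2 × 0.5 = 1.2275
  Sum = 75.9725 mg/L·h
Tail: C_last/k_e = 2.21/0.399 = 5.539
AUC_0→∞ (oral suspension) = 75.9725 + 5.539 = 81.5115 mg/L·h
F = (AUC_ev/D_ev)/(AUC_iv/D_iv) = (81.5115/20)/(34.6/5) = 4.075575/6.92 = 0.5890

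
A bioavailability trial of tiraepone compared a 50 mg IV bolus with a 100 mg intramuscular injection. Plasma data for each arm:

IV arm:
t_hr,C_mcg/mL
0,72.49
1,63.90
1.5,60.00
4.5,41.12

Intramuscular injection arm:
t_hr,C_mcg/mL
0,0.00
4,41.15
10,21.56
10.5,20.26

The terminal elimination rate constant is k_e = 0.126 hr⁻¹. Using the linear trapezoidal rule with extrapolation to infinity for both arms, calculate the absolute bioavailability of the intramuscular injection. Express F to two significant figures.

F = 0.38

Trapezoidal AUC_0→4.5 (IV):
  [0→1]: (72.49+63.90)/2 × 1 = 68.195
  [1→1.5]: (63.90+60.00)/2 × 0.5 = 30.975
  [1.5→4.5]: (60.00+41.12)/2 × 3 = 151.68
  Sum = 250.85 mcg/mL·hr
IV tail: 41.12/0.126 = 326.349; AUC_iv,0→∞ = 250.85 + 326.349 = 577.199 mcg/mL·hr
Trapezoidal AUC_0→10.5 (intramuscular injection):
  [0→4]: (0.00+41.15)/2 × 4 = 82.3
  [4→10]: (41.15+21.56)/2 × 6 = 188.13
  [10→10.5]: (21.56+20.26)/2 × 0.5 = 10.455
  Sum = 280.885 mcg/mL·hr
intramuscular injection tail: 20.26/0.126 = 160.794; AUC_ev,0→∞ = 280.885 + 160.794 = 441.679 mcg/mL·hr
F = (AUC_ev/D_ev)/(AUC_iv/D_iv) = (441.679/100)/(577.199/50) = 4.41679/11.54398 = 0.3826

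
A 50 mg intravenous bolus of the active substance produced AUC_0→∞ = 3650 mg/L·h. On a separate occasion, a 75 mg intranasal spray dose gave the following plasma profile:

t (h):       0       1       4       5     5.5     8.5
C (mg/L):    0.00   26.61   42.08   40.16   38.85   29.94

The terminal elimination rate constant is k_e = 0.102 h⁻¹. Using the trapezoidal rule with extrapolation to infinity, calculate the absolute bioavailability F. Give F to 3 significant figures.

Trapezoidal AUC_0→8.5 (intranasal spray):
  [0→1]: (0.00+26.61)/2 × 1 = 13.305
  [1→4]: (26.61+42.08)/2 × 3 = 103.035
  [4→5]: (42.08+40.16)/2 × 1 = 41.12
  [5→5.5]: (40.16+38.85)/2 × 0.5 = 19.7525
  [5.5→8.5]: (38.85+29.94)/2 × 3 = 103.185
  Sum = 280.3975 mg/L·h
Tail: C_last/k_e = 29.94/0.102 = 293.529
AUC_0→∞ (intranasal spray) = 280.3975 + 293.529 = 573.9265 mg/L·h
F = (AUC_ev/D_ev)/(AUC_iv/D_iv) = (573.9265/75)/(3650/50) = 7.65235/73 = 0.1048

F = 0.105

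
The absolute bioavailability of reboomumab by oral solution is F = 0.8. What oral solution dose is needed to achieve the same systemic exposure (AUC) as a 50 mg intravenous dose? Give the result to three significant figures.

D_oral = 62.5 mg

For equal systemic exposure: F × D_ev = D_iv
D_ev = D_iv / F = 50 / 0.8 = 62.5 mg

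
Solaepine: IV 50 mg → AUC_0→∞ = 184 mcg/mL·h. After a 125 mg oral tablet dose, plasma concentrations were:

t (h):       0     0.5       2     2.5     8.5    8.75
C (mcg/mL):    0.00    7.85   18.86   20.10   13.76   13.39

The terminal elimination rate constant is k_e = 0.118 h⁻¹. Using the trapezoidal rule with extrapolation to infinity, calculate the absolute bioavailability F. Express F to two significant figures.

Trapezoidal AUC_0→8.75 (oral tablet):
  [0→0.5]: (0.00+7.85)/2 × 0.5 = 1.9625
  [0.5→2]: (7.85+18.86)/2 × 1.5 = 20.0325
  [2→2.5]: (18.86+20.10)/2 × 0.5 = 9.74
  [2.5→8.5]: (20.10+13.76)/2 × 6 = 101.58
  [8.5→8.75]: (13.76+13.39)/2 × 0.25 = 3.39375
  Sum = 136.70875 mcg/mL·h
Tail: C_last/k_e = 13.39/0.118 = 113.475
AUC_0→∞ (oral tablet) = 136.70875 + 113.475 = 250.18375 mcg/mL·h
F = (AUC_ev/D_ev)/(AUC_iv/D_iv) = (250.18375/125)/(184/50) = 2.00147/3.68 = 0.5439

F = 0.54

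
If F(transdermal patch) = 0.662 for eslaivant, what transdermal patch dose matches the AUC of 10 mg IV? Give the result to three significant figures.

For equal systemic exposure: F × D_ev = D_iv
D_ev = D_iv / F = 10 / 0.662 = 15.1057 mg

D_transdermal = 15.1 mg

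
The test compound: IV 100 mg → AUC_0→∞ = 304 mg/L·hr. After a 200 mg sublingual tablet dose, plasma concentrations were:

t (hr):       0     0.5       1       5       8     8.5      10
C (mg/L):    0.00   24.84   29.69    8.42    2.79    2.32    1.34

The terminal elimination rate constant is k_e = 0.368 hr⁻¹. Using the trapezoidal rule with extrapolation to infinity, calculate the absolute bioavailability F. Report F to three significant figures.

Trapezoidal AUC_0→10 (sublingual tablet):
  [0→0.5]: (0.00+24.84)/2 × 0.5 = 6.21
  [0.5→1]: (24.84+29.69)/2 × 0.5 = 13.6325
  [1→5]: (29.69+8.42)/2 × 4 = 76.22
  [5→8]: (8.42+2.79)/2 × 3 = 16.815
  [8→8.5]: (2.79+2.32)/2 × 0.5 = 1.2775
  [8.5→10]: (2.32+1.34)/2 × 1.5 = 2.745
  Sum = 116.9 mg/L·hr
Tail: C_last/k_e = 1.34/0.368 = 3.641
AUC_0→∞ (sublingual tablet) = 116.9 + 3.641 = 120.541 mg/L·hr
F = (AUC_ev/D_ev)/(AUC_iv/D_iv) = (120.541/200)/(304/100) = 0.602705/3.04 = 0.1983

F = 0.198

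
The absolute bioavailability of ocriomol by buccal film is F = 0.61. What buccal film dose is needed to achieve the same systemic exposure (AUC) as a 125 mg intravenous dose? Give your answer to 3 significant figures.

For equal systemic exposure: F × D_ev = D_iv
D_ev = D_iv / F = 125 / 0.61 = 204.918 mg

D_buccal = 205 mg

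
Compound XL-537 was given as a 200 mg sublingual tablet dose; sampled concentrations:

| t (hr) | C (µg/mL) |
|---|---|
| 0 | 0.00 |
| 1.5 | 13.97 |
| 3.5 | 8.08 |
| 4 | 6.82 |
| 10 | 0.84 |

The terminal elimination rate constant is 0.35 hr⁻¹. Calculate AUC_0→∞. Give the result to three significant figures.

Trapezoidal AUC_0→10:
  [0→1.5]: (0.00+13.97)/2 × 1.5 = 10.4775
  [1.5→3.5]: (13.97+8.08)/2 × 2 = 22.05
  [3.5→4]: (8.08+6.82)/2 × 0.5 = 3.725
  [4→10]: (6.82+0.84)/2 × 6 = 22.98
  Sum = 59.2325 µg/mL·hr
Extrapolated tail: C_last / k_e = 0.84 / 0.35 = 2.400
AUC_0→∞ = 59.2325 + 2.400 = 61.6325 µg/mL·hr

AUC = 61.6 µg/mL·hr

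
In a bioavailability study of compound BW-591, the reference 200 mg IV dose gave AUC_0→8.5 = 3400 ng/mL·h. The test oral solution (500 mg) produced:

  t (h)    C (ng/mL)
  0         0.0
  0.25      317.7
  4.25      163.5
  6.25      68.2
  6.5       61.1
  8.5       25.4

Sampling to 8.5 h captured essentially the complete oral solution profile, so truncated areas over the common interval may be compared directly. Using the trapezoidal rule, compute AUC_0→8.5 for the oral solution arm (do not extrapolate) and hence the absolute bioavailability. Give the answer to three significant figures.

Trapezoidal AUC_0→8.5 (oral solution):
  [0→0.25]: (0.0+317.7)/2 × 0.25 = 39.7125
  [0.25→4.25]: (317.7+163.5)/2 × 4 = 962.4
  [4.25→6.25]: (163.5+68.2)/2 × 2 = 231.7
  [6.25→6.5]: (68.2+61.1)/2 × 0.25 = 16.1625
  [6.5→8.5]: (61.1+25.4)/2 × 2 = 86.5
  Sum = 1336.475 ng/mL·h
F = (AUC_ev/D_ev)/(AUC_iv/D_iv) = (1336.475/500)/(3400/200) = 2.67295/17 = 0.1572

F = 0.157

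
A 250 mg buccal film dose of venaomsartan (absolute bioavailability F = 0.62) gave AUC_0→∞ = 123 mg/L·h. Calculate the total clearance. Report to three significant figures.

CL = 1.26 L/h

CL = F × Dose / AUC_0→∞
   = 0.62 × 250 / 123 = 1.26016 L/h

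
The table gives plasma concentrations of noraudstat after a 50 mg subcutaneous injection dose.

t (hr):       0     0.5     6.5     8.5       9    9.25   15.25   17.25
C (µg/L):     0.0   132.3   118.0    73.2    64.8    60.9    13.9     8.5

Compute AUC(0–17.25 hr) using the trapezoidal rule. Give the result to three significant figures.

Trapezoidal AUC_0→17.25:
  [0→0.5]: (0.0+132.3)/2 × 0.5 = 33.075
  [0.5→6.5]: (132.3+118.0)/2 × 6 = 750.9
  [6.5→8.5]: (118.0+73.2)/2 × 2 = 191.2
  [8.5→9]: (73.2+64.8)/2 × 0.5 = 34.5
  [9→9.25]: (64.8+60.9)/2 × 0.25 = 15.7125
  [9.25→15.25]: (60.9+13.9)/2 × 6 = 224.4
  [15.25→17.25]: (13.9+8.5)/2 × 2 = 22.4
  Sum = 1272.1875 µg/L·hr

AUC = 1270 µg/L·hr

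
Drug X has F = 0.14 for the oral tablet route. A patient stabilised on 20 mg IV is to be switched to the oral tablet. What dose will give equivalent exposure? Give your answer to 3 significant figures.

D_oral = 143 mg

For equal systemic exposure: F × D_ev = D_iv
D_ev = D_iv / F = 20 / 0.14 = 142.857 mg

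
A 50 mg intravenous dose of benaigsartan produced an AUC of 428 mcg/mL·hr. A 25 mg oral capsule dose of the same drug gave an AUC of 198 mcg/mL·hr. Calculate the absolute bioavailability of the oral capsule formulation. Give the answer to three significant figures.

F = 0.925

F = (AUC_ev / D_ev) / (AUC_iv / D_iv)
  = (198/25) / (428/50)
  = 7.92 / 8.56 = 0.9252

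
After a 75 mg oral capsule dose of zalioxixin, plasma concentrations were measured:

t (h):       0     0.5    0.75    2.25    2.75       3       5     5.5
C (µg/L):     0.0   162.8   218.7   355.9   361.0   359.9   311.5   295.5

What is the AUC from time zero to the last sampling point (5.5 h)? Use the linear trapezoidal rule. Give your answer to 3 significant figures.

AUC = 1610 µg/L·h

Trapezoidal AUC_0→5.5:
  [0→0.5]: (0.0+162.8)/2 × 0.5 = 40.7
  [0.5→0.75]: (162.8+218.7)/2 × 0.25 = 47.6875
  [0.75→2.25]: (218.7+355.9)/2 × 1.5 = 430.95
  [2.25→2.75]: (355.9+361.0)/2 × 0.5 = 179.225
  [2.75→3]: (361.0+359.9)/2 × 0.25 = 90.1125
  [3→5]: (359.9+311.5)/2 × 2 = 671.4
  [5→5.5]: (311.5+295.5)/2 × 0.5 = 151.75
  Sum = 1611.825 µg/L·h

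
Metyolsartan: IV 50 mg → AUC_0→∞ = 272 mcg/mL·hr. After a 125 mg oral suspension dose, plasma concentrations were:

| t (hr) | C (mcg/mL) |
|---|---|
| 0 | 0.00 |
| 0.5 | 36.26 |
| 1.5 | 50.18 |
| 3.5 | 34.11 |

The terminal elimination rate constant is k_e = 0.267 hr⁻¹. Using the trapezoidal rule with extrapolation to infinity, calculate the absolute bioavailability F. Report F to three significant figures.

Trapezoidal AUC_0→3.5 (oral suspension):
  [0→0.5]: (0.00+36.26)/2 × 0.5 = 9.065
  [0.5→1.5]: (36.26+50.18)/2 × 1 = 43.22
  [1.5→3.5]: (50.18+34.11)/2 × 2 = 84.29
  Sum = 136.575 mcg/mL·hr
Tail: C_last/k_e = 34.11/0.267 = 127.753
AUC_0→∞ (oral suspension) = 136.575 + 127.753 = 264.328 mcg/mL·hr
F = (AUC_ev/D_ev)/(AUC_iv/D_iv) = (264.328/125)/(272/50) = 2.114624/5.44 = 0.3887

F = 0.389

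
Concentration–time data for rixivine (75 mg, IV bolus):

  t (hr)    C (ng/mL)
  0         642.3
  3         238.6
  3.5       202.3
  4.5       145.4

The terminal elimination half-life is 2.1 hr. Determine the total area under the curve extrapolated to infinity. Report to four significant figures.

Trapezoidal AUC_0→4.5:
  [0→3]: (642.3+238.6)/2 × 3 = 1321.35
  [3→3.5]: (238.6+202.3)/2 × 0.5 = 110.225
  [3.5→4.5]: (202.3+145.4)/2 × 1 = 173.85
  Sum = 1605.425 ng/mL·hr
k_e = ln2 / t½ = 0.693147 / 2.1 = 0.3301 hr^-1
Extrapolated tail: C_last / k_e = 145.4 / 0.3301 = 440.473
AUC_0→∞ = 1605.425 + 440.473 = 2045.898 ng/mL·hr

AUC = 2046 ng/mL·hr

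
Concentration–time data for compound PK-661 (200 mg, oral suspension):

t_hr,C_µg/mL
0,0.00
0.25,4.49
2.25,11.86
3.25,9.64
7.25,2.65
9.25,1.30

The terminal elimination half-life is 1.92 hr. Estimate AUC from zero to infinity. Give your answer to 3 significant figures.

AUC = 59.8 µg/mL·hr

Trapezoidal AUC_0→9.25:
  [0→0.25]: (0.00+4.49)/2 × 0.25 = 0.56125
  [0.25→2.25]: (4.49+11.86)/2 × 2 = 16.35
  [2.25→3.25]: (11.86+9.64)/2 × 1 = 10.75
  [3.25→7.25]: (9.64+2.65)/2 × 4 = 24.58
  [7.25→9.25]: (2.65+1.30)/2 × 2 = 3.95
  Sum = 56.19125 µg/mL·hr
k_e = ln2 / t½ = 0.693147 / 1.92 = 0.3610 hr^-1
Extrapolated tail: C_last / k_e = 1.30 / 0.361 = 3.601
AUC_0→∞ = 56.19125 + 3.601 = 59.79225 µg/mL·hr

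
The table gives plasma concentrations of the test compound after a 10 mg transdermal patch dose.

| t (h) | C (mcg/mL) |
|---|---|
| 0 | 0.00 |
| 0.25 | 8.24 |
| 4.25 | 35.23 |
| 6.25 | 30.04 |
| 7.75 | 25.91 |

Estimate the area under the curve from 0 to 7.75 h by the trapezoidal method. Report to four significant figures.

Trapezoidal AUC_0→7.75:
  [0→0.25]: (0.00+8.24)/2 × 0.25 = 1.03
  [0.25→4.25]: (8.24+35.23)/2 × 4 = 86.94
  [4.25→6.25]: (35.23+30.04)/2 × 2 = 65.27
  [6.25→7.75]: (30.04+25.91)/2 × 1.5 = 41.9625
  Sum = 195.2025 mcg/mL·h

AUC = 195.2 mcg/mL·h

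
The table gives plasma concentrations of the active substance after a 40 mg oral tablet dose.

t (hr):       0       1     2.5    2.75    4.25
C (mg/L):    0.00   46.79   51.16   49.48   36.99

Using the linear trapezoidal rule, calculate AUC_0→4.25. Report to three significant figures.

Trapezoidal AUC_0→4.25:
  [0→1]: (0.00+46.79)/2 × 1 = 23.395
  [1→2.5]: (46.79+51.16)/2 × 1.5 = 73.4625
  [2.5→2.75]: (51.16+49.48)/2 × 0.25 = 12.58
  [2.75→4.25]: (49.48+36.99)/2 × 1.5 = 64.8525
  Sum = 174.29 mg/L·hr

AUC = 174 mg/L·hr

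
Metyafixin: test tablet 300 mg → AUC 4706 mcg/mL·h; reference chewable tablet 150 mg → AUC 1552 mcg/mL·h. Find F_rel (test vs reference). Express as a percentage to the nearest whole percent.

F_rel = (AUC_test/D_test) / (AUC_ref/D_ref)
      = (4706/300) / (1552/150)
      = 15.6867 / 10.3467 = 1.5161 = 151.61%

F_rel = 152%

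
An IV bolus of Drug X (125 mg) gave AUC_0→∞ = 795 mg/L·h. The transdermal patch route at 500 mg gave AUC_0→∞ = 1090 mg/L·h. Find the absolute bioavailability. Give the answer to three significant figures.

F = 0.343

F = (AUC_ev / D_ev) / (AUC_iv / D_iv)
  = (1090/500) / (795/125)
  = 2.18 / 6.36 = 0.3428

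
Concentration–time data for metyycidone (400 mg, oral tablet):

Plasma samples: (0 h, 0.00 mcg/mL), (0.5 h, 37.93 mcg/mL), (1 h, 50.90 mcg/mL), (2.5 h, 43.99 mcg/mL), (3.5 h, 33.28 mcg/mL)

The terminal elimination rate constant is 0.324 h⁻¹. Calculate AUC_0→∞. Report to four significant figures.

Trapezoidal AUC_0→3.5:
  [0→0.5]: (0.00+37.93)/2 × 0.5 = 9.4825
  [0.5→1]: (37.93+50.90)/2 × 0.5 = 22.2075
  [1→2.5]: (50.90+43.99)/2 × 1.5 = 71.1675
  [2.5→3.5]: (43.99+33.28)/2 × 1 = 38.635
  Sum = 141.4925 mcg/mL·h
Extrapolated tail: C_last / k_e = 33.28 / 0.324 = 102.716
AUC_0→∞ = 141.4925 + 102.716 = 244.2085 mcg/mL·h

AUC = 244.2 mcg/mL·h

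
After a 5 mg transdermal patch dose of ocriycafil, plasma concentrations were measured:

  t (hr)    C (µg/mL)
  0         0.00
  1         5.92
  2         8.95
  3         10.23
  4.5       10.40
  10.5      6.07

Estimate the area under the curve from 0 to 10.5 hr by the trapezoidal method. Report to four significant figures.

AUC = 84.87 µg/mL·hr

Trapezoidal AUC_0→10.5:
  [0→1]: (0.00+5.92)/2 × 1 = 2.96
  [1→2]: (5.92+8.95)/2 × 1 = 7.435
  [2→3]: (8.95+10.23)/2 × 1 = 9.59
  [3→4.5]: (10.23+10.40)/2 × 1.5 = 15.4725
  [4.5→10.5]: (10.40+6.07)/2 × 6 = 49.41
  Sum = 84.8675 µg/mL·hr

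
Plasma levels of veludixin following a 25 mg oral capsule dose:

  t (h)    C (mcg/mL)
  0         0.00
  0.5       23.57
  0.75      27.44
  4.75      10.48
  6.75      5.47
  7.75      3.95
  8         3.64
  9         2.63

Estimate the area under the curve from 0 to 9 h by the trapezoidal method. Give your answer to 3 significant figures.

Trapezoidal AUC_0→9:
  [0→0.5]: (0.00+23.57)/2 × 0.5 = 5.8925
  [0.5→0.75]: (23.57+27.44)/2 × 0.25 = 6.37625
  [0.75→4.75]: (27.44+10.48)/2 × 4 = 75.84
  [4.75→6.75]: (10.48+5.47)/2 × 2 = 15.95
  [6.75→7.75]: (5.47+3.95)/2 × 1 = 4.71
  [7.75→8]: (3.95+3.64)/2 × 0.25 = 0.94875
  [8→9]: (3.64+2.63)/2 × 1 = 3.135
  Sum = 112.8525 mcg/mL·h

AUC = 113 mcg/mL·h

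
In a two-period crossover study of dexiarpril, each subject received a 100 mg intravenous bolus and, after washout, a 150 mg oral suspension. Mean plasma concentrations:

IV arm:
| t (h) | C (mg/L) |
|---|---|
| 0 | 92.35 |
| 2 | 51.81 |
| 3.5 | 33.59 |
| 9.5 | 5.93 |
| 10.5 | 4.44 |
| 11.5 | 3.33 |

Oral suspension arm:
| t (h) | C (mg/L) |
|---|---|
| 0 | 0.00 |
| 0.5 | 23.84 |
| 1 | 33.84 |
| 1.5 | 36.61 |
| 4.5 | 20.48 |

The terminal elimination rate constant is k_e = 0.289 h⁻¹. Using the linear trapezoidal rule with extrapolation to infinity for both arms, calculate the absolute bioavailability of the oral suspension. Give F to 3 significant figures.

Trapezoidal AUC_0→11.5 (IV):
  [0→2]: (92.35+51.81)/2 × 2 = 144.16
  [2→3.5]: (51.81+33.59)/2 × 1.5 = 64.05
  [3.5→9.5]: (33.59+5.93)/2 × 6 = 118.56
  [9.5→10.5]: (5.93+4.44)/2 × 1 = 5.185
  [10.5→11.5]: (4.44+3.33)/2 × 1 = 3.885
  Sum = 335.84 mg/L·h
IV tail: 3.33/0.289 = 11.522; AUC_iv,0→∞ = 335.84 + 11.522 = 347.362 mg/L·h
Trapezoidal AUC_0→4.5 (oral suspension):
  [0→0.5]: (0.00+23.84)/2 × 0.5 = 5.96
  [0.5→1]: (23.84+33.84)/2 × 0.5 = 14.42
  [1→1.5]: (33.84+36.61)/2 × 0.5 = 17.6125
  [1.5→4.5]: (36.61+20.48)/2 × 3 = 85.635
  Sum = 123.6275 mg/L·h
oral suspension tail: 20.48/0.289 = 70.865; AUC_ev,0→∞ = 123.6275 + 70.865 = 194.4925 mg/L·h
F = (AUC_ev/D_ev)/(AUC_iv/D_iv) = (194.4925/150)/(347.362/100) = 1.29662/3.47362 = 0.3733

F = 0.373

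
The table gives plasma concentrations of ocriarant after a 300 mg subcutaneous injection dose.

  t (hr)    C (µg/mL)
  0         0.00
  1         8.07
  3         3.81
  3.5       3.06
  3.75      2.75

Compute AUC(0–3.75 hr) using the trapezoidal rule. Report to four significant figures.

Trapezoidal AUC_0→3.75:
  [0→1]: (0.00+8.07)/2 × 1 = 4.035
  [1→3]: (8.07+3.81)/2 × 2 = 11.88
  [3→3.5]: (3.81+3.06)/2 × 0.5 = 1.7175
  [3.5→3.75]: (3.06+2.75)/2 × 0.25 = 0.72625
  Sum = 18.35875 µg/mL·hr

AUC = 18.36 µg/mL·hr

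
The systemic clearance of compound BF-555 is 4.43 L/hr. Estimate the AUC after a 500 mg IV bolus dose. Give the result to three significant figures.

AUC_0→∞ = Dose_iv / CL
        = 500 / 4.43 = 112.867 mg/L·hr

AUC = 113 mg/L·hr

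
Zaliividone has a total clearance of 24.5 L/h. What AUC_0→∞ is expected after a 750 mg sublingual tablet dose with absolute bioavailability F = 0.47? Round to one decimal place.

AUC_0→∞ = F × Dose / CL
        = 0.47 × 750 / 24.5 = 14.3878 mg/L·h

AUC = 14.4 mg/L·h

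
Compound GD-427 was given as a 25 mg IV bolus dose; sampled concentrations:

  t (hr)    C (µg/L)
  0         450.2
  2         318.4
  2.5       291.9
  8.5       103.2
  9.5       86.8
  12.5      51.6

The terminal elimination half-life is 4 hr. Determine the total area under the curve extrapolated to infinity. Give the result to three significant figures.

AUC = 2710 µg/L·hr

Trapezoidal AUC_0→12.5:
  [0→2]: (450.2+318.4)/2 × 2 = 768.6
  [2→2.5]: (318.4+291.9)/2 × 0.5 = 152.575
  [2.5→8.5]: (291.9+103.2)/2 × 6 = 1185.3
  [8.5→9.5]: (103.2+86.8)/2 × 1 = 95.0
  [9.5→12.5]: (86.8+51.6)/2 × 3 = 207.6
  Sum = 2409.075 µg/L·hr
k_e = ln2 / t½ = 0.693147 / 4 = 0.1733 hr^-1
Extrapolated tail: C_last / k_e = 51.6 / 0.1733 = 297.750
AUC_0→∞ = 2409.075 + 297.750 = 2706.825 µg/L·hr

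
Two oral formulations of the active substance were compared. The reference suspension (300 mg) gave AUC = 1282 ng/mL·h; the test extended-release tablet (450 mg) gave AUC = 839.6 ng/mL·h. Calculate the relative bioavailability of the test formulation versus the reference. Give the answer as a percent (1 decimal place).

F_rel = 43.7%

F_rel = (AUC_test/D_test) / (AUC_ref/D_ref)
      = (839.6/450) / (1282/300)
      = 1.86578 / 4.27333 = 0.4366 = 43.66%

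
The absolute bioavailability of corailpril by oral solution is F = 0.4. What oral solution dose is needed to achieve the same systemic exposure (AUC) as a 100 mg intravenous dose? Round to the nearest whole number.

For equal systemic exposure: F × D_ev = D_iv
D_ev = D_iv / F = 100 / 0.4 = 250 mg

D_oral = 250 mg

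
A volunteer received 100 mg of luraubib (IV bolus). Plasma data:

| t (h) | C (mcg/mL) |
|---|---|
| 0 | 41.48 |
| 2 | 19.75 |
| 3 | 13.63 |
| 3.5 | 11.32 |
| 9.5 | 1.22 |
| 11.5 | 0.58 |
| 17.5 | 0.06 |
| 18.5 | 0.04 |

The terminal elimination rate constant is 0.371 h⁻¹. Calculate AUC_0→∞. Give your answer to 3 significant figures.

AUC = 126 mcg/mL·h

Trapezoidal AUC_0→18.5:
  [0→2]: (41.48+19.75)/2 × 2 = 61.23
  [2→3]: (19.75+13.63)/2 × 1 = 16.69
  [3→3.5]: (13.63+11.32)/2 × 0.5 = 6.2375
  [3.5→9.5]: (11.32+1.22)/2 × 6 = 37.62
  [9.5→11.5]: (1.22+0.58)/2 × 2 = 1.8
  [11.5→17.5]: (0.58+0.06)/2 × 6 = 1.92
  [17.5→18.5]: (0.06+0.04)/2 × 1 = 0.05
  Sum = 125.5475 mcg/mL·h
Extrapolated tail: C_last / k_e = 0.04 / 0.371 = 0.108
AUC_0→∞ = 125.5475 + 0.108 = 125.6555 mcg/mL·h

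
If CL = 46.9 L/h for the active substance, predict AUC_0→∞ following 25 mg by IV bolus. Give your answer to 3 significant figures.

AUC_0→∞ = Dose_iv / CL
        = 25 / 46.9 = 0.533049 mg/L·h

AUC = 0.533 mg/L·h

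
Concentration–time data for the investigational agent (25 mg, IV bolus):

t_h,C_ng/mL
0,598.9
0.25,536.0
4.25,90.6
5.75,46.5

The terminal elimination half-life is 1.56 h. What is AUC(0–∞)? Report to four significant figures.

AUC = 1603 ng/mL·h

Trapezoidal AUC_0→5.75:
  [0→0.25]: (598.9+536.0)/2 × 0.25 = 141.8625
  [0.25→4.25]: (536.0+90.6)/2 × 4 = 1253.2
  [4.25→5.75]: (90.6+46.5)/2 × 1.5 = 102.825
  Sum = 1497.8875 ng/mL·h
k_e = ln2 / t½ = 0.693147 / 1.56 = 0.4443 h^-1
Extrapolated tail: C_last / k_e = 46.5 / 0.4443 = 104.659
AUC_0→∞ = 1497.8875 + 104.659 = 1602.5465 ng/mL·h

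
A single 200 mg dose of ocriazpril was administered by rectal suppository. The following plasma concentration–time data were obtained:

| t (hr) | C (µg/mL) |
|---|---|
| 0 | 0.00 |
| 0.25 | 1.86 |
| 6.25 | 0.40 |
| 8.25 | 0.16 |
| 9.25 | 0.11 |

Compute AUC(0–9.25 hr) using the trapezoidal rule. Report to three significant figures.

Trapezoidal AUC_0→9.25:
  [0→0.25]: (0.00+1.86)/2 × 0.25 = 0.2325
  [0.25→6.25]: (1.86+0.40)/2 × 6 = 6.78
  [6.25→8.25]: (0.40+0.16)/2 × 2 = 0.56
  [8.25→9.25]: (0.16+0.11)/2 × 1 = 0.135
  Sum = 7.7075 µg/mL·hr

AUC = 7.71 µg/mL·hr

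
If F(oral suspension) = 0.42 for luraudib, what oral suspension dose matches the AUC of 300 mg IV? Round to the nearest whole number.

For equal systemic exposure: F × D_ev = D_iv
D_ev = D_iv / F = 300 / 0.42 = 714.286 mg

D_oral = 714 mg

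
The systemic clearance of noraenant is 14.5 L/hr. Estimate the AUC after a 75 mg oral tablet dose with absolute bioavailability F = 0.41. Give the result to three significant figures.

AUC_0→∞ = F × Dose / CL
        = 0.41 × 75 / 14.5 = 2.12069 mg/L·hr

AUC = 2.12 mg/L·hr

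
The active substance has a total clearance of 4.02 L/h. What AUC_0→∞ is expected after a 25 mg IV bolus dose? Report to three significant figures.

AUC_0→∞ = Dose_iv / CL
        = 25 / 4.02 = 6.21891 mg/L·h

AUC = 6.22 mg/L·h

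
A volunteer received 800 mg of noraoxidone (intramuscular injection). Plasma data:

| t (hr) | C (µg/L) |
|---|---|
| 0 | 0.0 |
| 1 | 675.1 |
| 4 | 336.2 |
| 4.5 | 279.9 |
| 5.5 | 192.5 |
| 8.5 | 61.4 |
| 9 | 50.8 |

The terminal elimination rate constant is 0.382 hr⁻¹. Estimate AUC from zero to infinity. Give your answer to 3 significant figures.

Trapezoidal AUC_0→9:
  [0→1]: (0.0+675.1)/2 × 1 = 337.55
  [1→4]: (675.1+336.2)/2 × 3 = 1516.95
  [4→4.5]: (336.2+279.9)/2 × 0.5 = 154.025
  [4.5→5.5]: (279.9+192.5)/2 × 1 = 236.2
  [5.5→8.5]: (192.5+61.4)/2 × 3 = 380.85
  [8.5→9]: (61.4+50.8)/2 × 0.5 = 28.05
  Sum = 2653.625 µg/L·hr
Extrapolated tail: C_last / k_e = 50.8 / 0.382 = 132.984
AUC_0→∞ = 2653.625 + 132.984 = 2786.609 µg/L·hr

AUC = 2790 µg/L·hr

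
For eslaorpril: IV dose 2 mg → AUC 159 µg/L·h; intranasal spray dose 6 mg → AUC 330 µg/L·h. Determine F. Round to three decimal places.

F = 0.692

F = (AUC_ev / D_ev) / (AUC_iv / D_iv)
  = (330/6) / (159/2)
  = 55 / 79.5 = 0.6918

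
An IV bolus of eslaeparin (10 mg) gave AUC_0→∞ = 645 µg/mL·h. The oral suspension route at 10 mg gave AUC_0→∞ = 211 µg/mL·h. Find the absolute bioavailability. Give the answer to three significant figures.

F = 0.327

F = (AUC_ev / D_ev) / (AUC_iv / D_iv)
  = (211/10) / (645/10)
  = 21.1 / 64.5 = 0.3271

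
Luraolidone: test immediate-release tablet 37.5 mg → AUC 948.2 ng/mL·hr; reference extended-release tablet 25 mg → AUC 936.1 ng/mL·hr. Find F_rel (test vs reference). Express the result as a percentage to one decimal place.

F_rel = 67.5%

F_rel = (AUC_test/D_test) / (AUC_ref/D_ref)
      = (948.2/37.5) / (936.1/25)
      = 25.2853 / 37.444 = 0.6753 = 67.53%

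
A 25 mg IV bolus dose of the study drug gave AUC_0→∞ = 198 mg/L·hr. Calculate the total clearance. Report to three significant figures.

CL = Dose_iv / AUC_0→∞
   = 25 / 198 = 0.126263 L/hr

CL = 0.126 L/hr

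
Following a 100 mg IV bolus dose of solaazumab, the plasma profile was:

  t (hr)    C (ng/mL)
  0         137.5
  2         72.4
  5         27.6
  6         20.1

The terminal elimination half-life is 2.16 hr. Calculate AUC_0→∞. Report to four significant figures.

Trapezoidal AUC_0→6:
  [0→2]: (137.5+72.4)/2 × 2 = 209.9
  [2→5]: (72.4+27.6)/2 × 3 = 150.0
  [5→6]: (27.6+20.1)/2 × 1 = 23.85
  Sum = 383.75 ng/mL·hr
k_e = ln2 / t½ = 0.693147 / 2.16 = 0.3209 hr^-1
Extrapolated tail: C_last / k_e = 20.1 / 0.3209 = 62.636
AUC_0→∞ = 383.75 + 62.636 = 446.386 ng/mL·hr

AUC = 446.4 ng/mL·hr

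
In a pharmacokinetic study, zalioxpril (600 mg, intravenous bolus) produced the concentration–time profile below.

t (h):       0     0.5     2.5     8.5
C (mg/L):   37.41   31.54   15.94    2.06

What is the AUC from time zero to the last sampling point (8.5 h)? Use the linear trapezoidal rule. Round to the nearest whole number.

Trapezoidal AUC_0→8.5:
  [0→0.5]: (37.41+31.54)/2 × 0.5 = 17.2375
  [0.5→2.5]: (31.54+15.94)/2 × 2 = 47.48
  [2.5→8.5]: (15.94+2.06)/2 × 6 = 54.0
  Sum = 118.7175 mg/L·h

AUC = 119 mg/L·h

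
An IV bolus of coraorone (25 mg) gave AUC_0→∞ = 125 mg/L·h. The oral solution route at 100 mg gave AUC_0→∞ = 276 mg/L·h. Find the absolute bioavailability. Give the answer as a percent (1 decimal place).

F = (AUC_ev / D_ev) / (AUC_iv / D_iv)
  = (276/100) / (125/25)
  = 2.76 / 5 = 0.5520
  = 55.20%

F = 55.2%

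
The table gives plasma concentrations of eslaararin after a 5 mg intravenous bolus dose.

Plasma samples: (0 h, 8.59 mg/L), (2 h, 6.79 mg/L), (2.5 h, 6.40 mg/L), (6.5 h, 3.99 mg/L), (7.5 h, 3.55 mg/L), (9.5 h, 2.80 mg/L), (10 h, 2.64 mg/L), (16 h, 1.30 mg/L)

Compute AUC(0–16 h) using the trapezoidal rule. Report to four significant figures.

Trapezoidal AUC_0→16:
  [0→2]: (8.59+6.79)/2 × 2 = 15.38
  [2→2.5]: (6.79+6.40)/2 × 0.5 = 3.2975
  [2.5→6.5]: (6.40+3.99)/2 × 4 = 20.78
  [6.5→7.5]: (3.99+3.55)/2 × 1 = 3.77
  [7.5→9.5]: (3.55+2.80)/2 × 2 = 6.35
  [9.5→10]: (2.80+2.64)/2 × 0.5 = 1.36
  [10→16]: (2.64+1.30)/2 × 6 = 11.82
  Sum = 62.7575 mg/L·h

AUC = 62.76 mg/L·h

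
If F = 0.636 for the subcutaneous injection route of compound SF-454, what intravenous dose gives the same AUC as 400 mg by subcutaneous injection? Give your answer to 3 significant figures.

Systemic exposure from an extravascular dose = F × D_ev, so the equivalent IV dose is F × D_ev.
D_iv = F × D_ev = 0.636 × 400 = 254.4 mg

D_iv = 254 mg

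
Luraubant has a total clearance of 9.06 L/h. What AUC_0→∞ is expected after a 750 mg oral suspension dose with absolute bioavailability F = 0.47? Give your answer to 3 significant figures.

AUC_0→∞ = F × Dose / CL
        = 0.47 × 750 / 9.06 = 38.9073 mg/L·h

AUC = 38.9 mg/L·h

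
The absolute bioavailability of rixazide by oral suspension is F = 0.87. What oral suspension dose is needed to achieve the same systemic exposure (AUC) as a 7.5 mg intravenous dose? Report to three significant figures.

For equal systemic exposure: F × D_ev = D_iv
D_ev = D_iv / F = 7.5 / 0.87 = 8.62069 mg

D_oral = 8.62 mg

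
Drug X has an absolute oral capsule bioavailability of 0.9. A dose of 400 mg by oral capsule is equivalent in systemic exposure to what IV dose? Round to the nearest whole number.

Systemic exposure from an extravascular dose = F × D_ev, so the equivalent IV dose is F × D_ev.
D_iv = F × D_ev = 0.9 × 400 = 360 mg

D_iv = 360 mg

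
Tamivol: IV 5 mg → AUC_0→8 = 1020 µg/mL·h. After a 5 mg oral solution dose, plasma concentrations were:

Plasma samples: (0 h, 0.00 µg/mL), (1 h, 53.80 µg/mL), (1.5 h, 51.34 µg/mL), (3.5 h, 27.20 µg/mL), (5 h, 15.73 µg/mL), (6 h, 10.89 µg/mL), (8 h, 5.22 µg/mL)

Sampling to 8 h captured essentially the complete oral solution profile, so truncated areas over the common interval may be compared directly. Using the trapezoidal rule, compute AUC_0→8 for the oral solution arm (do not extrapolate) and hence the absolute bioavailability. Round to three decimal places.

Trapezoidal AUC_0→8 (oral solution):
  [0→1]: (0.00+53.80)/2 × 1 = 26.9
  [1→1.5]: (53.80+51.34)/2 × 0.5 = 26.285
  [1.5→3.5]: (51.34+27.20)/2 × 2 = 78.54
  [3.5→5]: (27.20+15.73)/2 × 1.5 = 32.1975
  [5→6]: (15.73+10.89)/2 × 1 = 13.31
  [6→8]: (10.89+5.22)/2 × 2 = 16.11
  Sum = 193.3425 µg/mL·h
F = (AUC_ev/D_ev)/(AUC_iv/D_iv) = (193.3425/5)/(1020/5) = 38.6685/204 = 0.1896

F = 0.190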